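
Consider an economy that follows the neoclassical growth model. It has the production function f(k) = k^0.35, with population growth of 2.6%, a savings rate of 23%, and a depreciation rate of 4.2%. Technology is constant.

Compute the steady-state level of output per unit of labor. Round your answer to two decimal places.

y* ≈ 1.93

Steady state requires s·f(k) = (n + δ)·k, i.e. s·k^α = (n + δ)·k.
Dividing both sides by k: k^(1−α) = s / (n + δ).
k^0.65 = 0.23 / (0.026 + 0.042) = 0.23 / 0.068 = 3.3824
k* = 3.3824^(1/0.65) ≈ 6.5192
y* = (k*)^α = 6.5192^0.35 ≈ 1.9274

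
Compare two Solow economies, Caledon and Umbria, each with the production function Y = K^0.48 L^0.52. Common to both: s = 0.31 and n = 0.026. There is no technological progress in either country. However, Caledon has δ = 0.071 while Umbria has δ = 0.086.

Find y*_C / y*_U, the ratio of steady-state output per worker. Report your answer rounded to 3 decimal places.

y*_C / y*_U ≈ 1.142

Steady-state y* = [s/(n + δ)]^(α/(1−α)), so the ratio is [ (s_C/(n + δ)_C) / (s_U/(n + δ)_U) ]^0.9231.
s_C/(n + δ)_C = 0.31/0.097 = 3.1959; s_U/(n + δ)_U = 0.31/0.112 = 2.7679.
Ratio = (3.1959/2.7679)^0.9231 = 1.1546^0.9231 ≈ 1.1419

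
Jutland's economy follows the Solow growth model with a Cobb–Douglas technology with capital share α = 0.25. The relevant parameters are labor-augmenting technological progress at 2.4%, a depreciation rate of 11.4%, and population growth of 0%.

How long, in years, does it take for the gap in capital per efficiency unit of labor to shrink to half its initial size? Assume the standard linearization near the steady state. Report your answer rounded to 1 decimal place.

half-life ≈ 6.7 years

Near the steady state the convergence rate is λ = (1 − α)(n + g + δ).
λ = (1 − 0.25) × 0.138 = 0.75 × 0.138 = 0.1035
Half-life = ln 2 / λ = 0.6931 / 0.1035 ≈ 6.70 years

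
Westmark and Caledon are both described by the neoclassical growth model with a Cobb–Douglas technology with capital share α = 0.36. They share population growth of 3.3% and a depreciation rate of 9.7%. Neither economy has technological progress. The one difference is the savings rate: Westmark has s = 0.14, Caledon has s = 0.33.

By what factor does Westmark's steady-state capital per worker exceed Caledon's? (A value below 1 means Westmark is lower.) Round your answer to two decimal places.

Steady-state k* = [s/(n + δ)]^(1/(1−α)), so the ratio is [ (s_W/(n + δ)_W) / (s_C/(n + δ)_C) ]^1.5625.
s_W/(n + δ)_W = 0.14/0.130 = 1.0769; s_C/(n + δ)_C = 0.33/0.130 = 2.5385.
Ratio = (1.0769/2.5385)^1.5625 = 0.4242^1.5625 ≈ 0.2619

ratio ≈ 0.26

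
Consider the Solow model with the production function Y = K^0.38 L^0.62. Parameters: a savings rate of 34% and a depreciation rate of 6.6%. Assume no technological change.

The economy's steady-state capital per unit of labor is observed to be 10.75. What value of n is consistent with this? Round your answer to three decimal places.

Steady state requires s·f(k) = (n + δ)·k, i.e. s·k^α = (n + δ)·k.
So s / (n + δ) = (k*)^(1−α) = 10.75^0.62 = 4.3599.
Therefore n + δ = s / 4.3599 = 0.34 / 4.3599 = 0.0780, so n = 0.0780 − 0.066 = 0.0120.

n ≈ 0.012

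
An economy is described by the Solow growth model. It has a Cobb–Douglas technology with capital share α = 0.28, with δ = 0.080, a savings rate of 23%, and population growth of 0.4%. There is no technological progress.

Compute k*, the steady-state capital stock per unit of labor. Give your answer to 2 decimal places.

In steady state, investment equals break-even investment: s·k^α = (n + δ)·k.
Rearranging, k^(1−α) = s / (n + δ).
k^0.72 = 0.23 / (0.004 + 0.080) = 0.23 / 0.084 = 2.7381
k* = 2.7381^(1/0.72) ≈ 4.0511

k* = 4.05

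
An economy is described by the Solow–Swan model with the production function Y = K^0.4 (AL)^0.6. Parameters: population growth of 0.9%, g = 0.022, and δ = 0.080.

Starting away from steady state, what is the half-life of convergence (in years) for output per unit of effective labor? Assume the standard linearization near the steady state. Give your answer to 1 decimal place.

about 10.4 years

Near the steady state the convergence rate is λ = (1 − α)(n + g + δ).
λ = (1 − 0.4) × 0.111 = 0.6 × 0.111 = 0.0666
Half-life = ln 2 / λ = 0.6931 / 0.0666 ≈ 10.41 years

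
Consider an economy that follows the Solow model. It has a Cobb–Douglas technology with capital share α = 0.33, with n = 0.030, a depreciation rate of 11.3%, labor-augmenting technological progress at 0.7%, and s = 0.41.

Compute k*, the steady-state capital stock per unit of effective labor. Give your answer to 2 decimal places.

k* ≈ 4.49

Steady state requires s·f(k) = (n + g + δ)·k, i.e. s·k^α = (n + g + δ)·k.
Rearranging, k^(1−α) = s / (n + g + δ).
k^0.67 = 0.41 / (0.030 + 0.007 + 0.113) = 0.41 / 0.150 = 2.7333
k* = 2.7333^(1/0.67) ≈ 4.4851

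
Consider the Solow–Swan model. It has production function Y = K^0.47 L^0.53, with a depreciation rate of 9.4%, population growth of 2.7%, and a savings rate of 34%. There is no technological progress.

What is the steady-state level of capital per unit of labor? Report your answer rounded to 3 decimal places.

k* = 7.024

At the steady state, Δk = 0, so s·k^α = (n + δ)·k.
Rearranging, k^(1−α) = s / (n + δ).
k^0.53 = 0.34 / (0.027 + 0.094) = 0.34 / 0.121 = 2.8099
k* = 2.8099^(1/0.53) ≈ 7.0240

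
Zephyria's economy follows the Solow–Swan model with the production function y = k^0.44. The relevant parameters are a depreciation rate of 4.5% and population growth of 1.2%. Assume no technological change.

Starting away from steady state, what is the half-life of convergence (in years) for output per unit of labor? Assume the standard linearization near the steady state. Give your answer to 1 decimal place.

t_½ ≈ 21.7 years

Near the steady state the convergence rate is λ = (1 − α)(n + δ).
λ = (1 − 0.44) × 0.057 = 0.56 × 0.057 = 0.03192
Half-life = ln 2 / λ = 0.6931 / 0.03192 ≈ 21.71 years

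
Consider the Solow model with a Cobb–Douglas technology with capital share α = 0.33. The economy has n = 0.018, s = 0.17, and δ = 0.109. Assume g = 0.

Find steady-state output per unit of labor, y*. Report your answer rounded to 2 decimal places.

In steady state, investment equals break-even investment: s·k^α = (n + δ)·k.
Rearranging, k^(1−α) = s / (n + δ).
k^0.67 = 0.17 / (0.018 + 0.109) = 0.17 / 0.127 = 1.3386
k* = 1.3386^(1/0.67) ≈ 1.5454
y* = (k*)^α = 1.5454^0.33 ≈ 1.1545

y* = 1.15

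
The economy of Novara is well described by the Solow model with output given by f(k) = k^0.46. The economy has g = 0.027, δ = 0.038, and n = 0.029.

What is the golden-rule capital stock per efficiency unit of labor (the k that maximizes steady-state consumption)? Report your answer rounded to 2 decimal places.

The golden rule sets f'(k) = n + g + δ, i.e. α·k^(α−1) = n + g + δ.
So k^(1−α) = α / (n + g + δ) = 0.46 / 0.094 = 4.8936.
k_gold = 4.8936^(1/0.54) ≈ 18.9273

k_gold ≈ 18.93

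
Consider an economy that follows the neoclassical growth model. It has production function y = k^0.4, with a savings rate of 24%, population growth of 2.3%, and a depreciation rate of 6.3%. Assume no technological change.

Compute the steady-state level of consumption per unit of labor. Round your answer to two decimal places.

In steady state, investment equals break-even investment: s·k^α = (n + δ)·k.
Rearranging, k^(1−α) = s / (n + δ).
k^0.6 = 0.24 / (0.023 + 0.063) = 0.24 / 0.086 = 2.7907
k* = 2.7907^(1/0.6) ≈ 5.5317
y* = (k*)^α = 5.5317^0.4 ≈ 1.9822
c* = (1 − s)·y* = (1 − 0.24) × 1.9822 ≈ 1.5065

c* ≈ 1.51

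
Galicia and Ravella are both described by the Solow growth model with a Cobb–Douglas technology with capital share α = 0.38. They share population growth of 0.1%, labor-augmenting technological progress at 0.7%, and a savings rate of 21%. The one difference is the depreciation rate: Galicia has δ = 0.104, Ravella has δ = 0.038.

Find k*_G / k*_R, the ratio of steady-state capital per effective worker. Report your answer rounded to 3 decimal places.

ratio ≈ 0.238

Steady-state k* = [s/(n + g + δ)]^(1/(1−α)), so the ratio is [ (s_G/(n + g + δ)_G) / (s_R/(n + g + δ)_R) ]^1.6129.
s_G/(n + g + δ)_G = 0.21/0.112 = 1.8750; s_R/(n + g + δ)_R = 0.21/0.046 = 4.5652.
Ratio = (1.8750/4.5652)^1.6129 = 0.4107^1.6129 ≈ 0.2380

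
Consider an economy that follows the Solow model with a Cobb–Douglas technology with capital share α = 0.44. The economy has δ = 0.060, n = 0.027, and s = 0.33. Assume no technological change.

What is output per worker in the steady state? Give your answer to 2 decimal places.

In steady state, investment equals break-even investment: s·k^α = (n + δ)·k.
Rearranging, k^(1−α) = s / (n + δ).
k^0.56 = 0.33 / (0.027 + 0.060) = 0.33 / 0.087 = 3.7931
k* = 3.7931^(1/0.56) ≈ 10.8123
y* = (k*)^α = 10.8123^0.44 ≈ 2.8505

y* ≈ 2.85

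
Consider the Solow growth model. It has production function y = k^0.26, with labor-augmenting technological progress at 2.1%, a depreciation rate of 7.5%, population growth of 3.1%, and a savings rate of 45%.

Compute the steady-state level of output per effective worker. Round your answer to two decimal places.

y* = 1.56

In steady state, investment equals break-even investment: s·k^α = (n + g + δ)·k.
Dividing both sides by k: k^(1−α) = s / (n + g + δ).
k^0.74 = 0.45 / (0.031 + 0.021 + 0.075) = 0.45 / 0.127 = 3.5433
k* = 3.5433^(1/0.74) ≈ 5.5264
y* = (k*)^α = 5.5264^0.26 ≈ 1.5597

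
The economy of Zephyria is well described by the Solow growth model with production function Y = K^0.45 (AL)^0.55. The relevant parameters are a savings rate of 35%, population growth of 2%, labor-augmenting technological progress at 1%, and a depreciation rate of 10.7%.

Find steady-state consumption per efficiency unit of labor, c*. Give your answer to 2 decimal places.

At the steady state, Δk = 0, so s·k^α = (n + g + δ)·k.
Dividing both sides by k: k^(1−α) = s / (n + g + δ).
k^0.55 = 0.35 / (0.020 + 0.010 + 0.107) = 0.35 / 0.137 = 2.5547
k* = 2.5547^(1/0.55) ≈ 5.5032
y* = (k*)^α = 5.5032^0.45 ≈ 2.1542
c* = (1 − s)·y* = (1 − 0.35) × 2.1542 ≈ 1.4002

c* = 1.40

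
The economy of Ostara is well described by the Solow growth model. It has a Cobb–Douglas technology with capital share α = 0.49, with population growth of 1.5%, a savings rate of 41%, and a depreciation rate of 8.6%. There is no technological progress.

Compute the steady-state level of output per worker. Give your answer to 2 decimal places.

At the steady state, Δk = 0, so s·k^α = (n + δ)·k.
Dividing both sides by k: k^(1−α) = s / (n + δ).
k^0.51 = 0.41 / (0.015 + 0.086) = 0.41 / 0.101 = 4.0594
k* = 4.0594^(1/0.51) ≈ 15.5978
y* = (k*)^α = 15.5978^0.49 ≈ 3.8424

y* = 3.84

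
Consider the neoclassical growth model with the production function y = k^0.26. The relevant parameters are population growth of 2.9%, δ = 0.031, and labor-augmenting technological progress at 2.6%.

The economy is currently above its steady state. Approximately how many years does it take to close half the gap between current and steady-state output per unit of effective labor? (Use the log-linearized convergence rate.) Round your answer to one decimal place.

Near the steady state the convergence rate is λ = (1 − α)(n + g + δ).
λ = (1 − 0.26) × 0.086 = 0.74 × 0.086 = 0.06364
Half-life = ln 2 / λ = 0.6931 / 0.06364 ≈ 10.89 years

t_½ ≈ 10.9 years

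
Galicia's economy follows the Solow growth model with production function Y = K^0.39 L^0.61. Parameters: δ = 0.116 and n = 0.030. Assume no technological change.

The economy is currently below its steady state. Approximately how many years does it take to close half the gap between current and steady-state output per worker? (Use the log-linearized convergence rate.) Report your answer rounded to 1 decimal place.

Near the steady state the convergence rate is λ = (1 − α)(n + δ).
λ = (1 − 0.39) × 0.146 = 0.61 × 0.146 = 0.08906
Half-life = ln 2 / λ = 0.6931 / 0.08906 ≈ 7.78 years

half-life ≈ 7.8 years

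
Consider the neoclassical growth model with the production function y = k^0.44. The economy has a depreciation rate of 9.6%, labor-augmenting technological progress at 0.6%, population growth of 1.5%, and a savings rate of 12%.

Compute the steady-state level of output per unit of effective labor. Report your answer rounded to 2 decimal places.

y* ≈ 1.02

In steady state, investment equals break-even investment: s·k^α = (n + g + δ)·k.
Rearranging, k^(1−α) = s / (n + g + δ).
k^0.56 = 0.12 / (0.015 + 0.006 + 0.096) = 0.12 / 0.117 = 1.0256
k* = 1.0256^(1/0.56) ≈ 1.0462
y* = (k*)^α = 1.0462^0.44 ≈ 1.0201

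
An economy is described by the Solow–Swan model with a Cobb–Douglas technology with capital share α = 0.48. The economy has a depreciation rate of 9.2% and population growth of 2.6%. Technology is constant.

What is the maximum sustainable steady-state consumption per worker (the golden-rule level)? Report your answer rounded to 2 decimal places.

At the golden rule, f'(k) = n + δ, so α·k^(α−1) = n + δ and k_gold = (α/(n + δ))^(1/(1−α)).
k_gold = (0.48/0.118)^(1/0.52) = 4.0678^1.9231 ≈ 14.8545
c_gold = f(k_gold) − (n + δ)·k_gold = 3.6517 − 0.118×14.8545 ≈ 1.8989

c_gold ≈ 1.90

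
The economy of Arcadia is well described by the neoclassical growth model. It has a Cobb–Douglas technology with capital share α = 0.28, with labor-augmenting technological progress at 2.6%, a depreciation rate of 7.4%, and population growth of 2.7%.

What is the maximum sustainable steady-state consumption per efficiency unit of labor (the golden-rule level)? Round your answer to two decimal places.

c_gold ≈ 0.98

At the golden rule, f'(k) = n + g + δ, so α·k^(α−1) = n + g + δ and k_gold = (α/(n + g + δ))^(1/(1−α)).
k_gold = (0.28/0.127)^(1/0.72) = 2.2047^1.3889 ≈ 2.9983
c_gold = f(k_gold) − (n + g + δ)·k_gold = 1.3600 − 0.127×2.9983 ≈ 0.9792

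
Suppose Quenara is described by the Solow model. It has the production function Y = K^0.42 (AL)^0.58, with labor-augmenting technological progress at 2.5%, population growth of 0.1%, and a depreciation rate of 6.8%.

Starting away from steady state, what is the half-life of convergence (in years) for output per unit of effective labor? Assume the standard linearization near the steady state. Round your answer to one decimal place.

Near the steady state the convergence rate is λ = (1 − α)(n + g + δ).
λ = (1 − 0.42) × 0.094 = 0.58 × 0.094 = 0.05452
Half-life = ln 2 / λ = 0.6931 / 0.05452 ≈ 12.71 years

t_½ ≈ 12.7 years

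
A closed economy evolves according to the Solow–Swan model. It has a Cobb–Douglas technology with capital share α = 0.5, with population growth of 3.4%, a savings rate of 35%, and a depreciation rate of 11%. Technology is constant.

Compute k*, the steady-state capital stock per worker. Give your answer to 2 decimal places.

k* = 5.91

At the steady state, Δk = 0, so s·k^α = (n + δ)·k.
Dividing both sides by k: k^(1−α) = s / (n + δ).
k^0.5 = 0.35 / (0.034 + 0.110) = 0.35 / 0.144 = 2.4306
k* = 2.4306^(1/0.5) ≈ 5.9078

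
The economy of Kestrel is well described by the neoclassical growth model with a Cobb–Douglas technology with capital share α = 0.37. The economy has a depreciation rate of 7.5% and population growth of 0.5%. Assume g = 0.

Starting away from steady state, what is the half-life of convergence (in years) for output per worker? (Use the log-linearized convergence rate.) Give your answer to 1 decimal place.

t_½ ≈ 13.8 years

Near the steady state the convergence rate is λ = (1 − α)(n + δ).
λ = (1 − 0.37) × 0.080 = 0.63 × 0.080 = 0.0504
Half-life = ln 2 / λ = 0.6931 / 0.0504 ≈ 13.75 years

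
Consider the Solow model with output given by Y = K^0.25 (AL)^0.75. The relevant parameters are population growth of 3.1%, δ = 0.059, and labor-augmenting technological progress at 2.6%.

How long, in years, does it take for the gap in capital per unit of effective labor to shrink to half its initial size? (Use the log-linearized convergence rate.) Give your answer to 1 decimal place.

about 8.0 years

Near the steady state the convergence rate is λ = (1 − α)(n + g + δ).
λ = (1 − 0.25) × 0.116 = 0.75 × 0.116 = 0.0870
Half-life = ln 2 / λ = 0.6931 / 0.0870 ≈ 7.97 years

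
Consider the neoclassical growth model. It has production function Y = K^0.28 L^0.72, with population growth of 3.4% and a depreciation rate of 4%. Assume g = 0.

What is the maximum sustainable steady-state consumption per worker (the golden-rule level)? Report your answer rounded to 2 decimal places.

c_gold ≈ 1.21

At the golden rule, f'(k) = n + δ, so α·k^(α−1) = n + δ and k_gold = (α/(n + δ))^(1/(1−α)).
k_gold = (0.28/0.074)^(1/0.72) = 3.7838^1.3889 ≈ 6.3487
c_gold = f(k_gold) − (n + δ)·k_gold = 1.6778 − 0.074×6.3487 ≈ 1.2080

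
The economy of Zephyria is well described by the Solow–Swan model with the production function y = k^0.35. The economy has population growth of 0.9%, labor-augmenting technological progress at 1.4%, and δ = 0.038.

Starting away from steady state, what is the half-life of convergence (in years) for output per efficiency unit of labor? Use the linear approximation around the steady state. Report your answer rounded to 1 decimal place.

Near the steady state the convergence rate is λ = (1 − α)(n + g + δ).
λ = (1 − 0.35) × 0.061 = 0.65 × 0.061 = 0.03965
Half-life = ln 2 / λ = 0.6931 / 0.03965 ≈ 17.48 years

t_½ ≈ 17.5 years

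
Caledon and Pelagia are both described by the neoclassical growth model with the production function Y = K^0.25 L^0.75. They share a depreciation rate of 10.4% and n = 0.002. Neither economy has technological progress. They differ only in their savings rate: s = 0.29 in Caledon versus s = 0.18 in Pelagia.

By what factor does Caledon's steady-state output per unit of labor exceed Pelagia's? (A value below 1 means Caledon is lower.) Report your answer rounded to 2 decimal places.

Steady-state y* = [s/(n + δ)]^(α/(1−α)), so the ratio is [ (s_C/(n + δ)_C) / (s_P/(n + δ)_P) ]^0.3333.
s_C/(n + δ)_C = 0.29/0.106 = 2.7358; s_P/(n + δ)_P = 0.18/0.106 = 1.6981.
Ratio = (2.7358/1.6981)^0.3333 = 1.6111^0.3333 ≈ 1.1723

ratio ≈ 1.17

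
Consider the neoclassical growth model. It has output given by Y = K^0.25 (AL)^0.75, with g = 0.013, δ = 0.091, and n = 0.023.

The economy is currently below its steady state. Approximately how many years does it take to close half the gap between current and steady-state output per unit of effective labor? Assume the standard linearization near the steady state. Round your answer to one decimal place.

t_½ ≈ 7.3 years

Near the steady state the convergence rate is λ = (1 − α)(n + g + δ).
λ = (1 − 0.25) × 0.127 = 0.75 × 0.127 = 0.09525
Half-life = ln 2 / λ = 0.6931 / 0.09525 ≈ 7.28 years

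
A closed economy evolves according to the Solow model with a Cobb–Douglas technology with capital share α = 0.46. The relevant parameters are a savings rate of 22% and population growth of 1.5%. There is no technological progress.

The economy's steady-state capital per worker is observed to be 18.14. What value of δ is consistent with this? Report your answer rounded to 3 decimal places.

δ ≈ 0.031

In steady state, investment equals break-even investment: s·k^α = (n + δ)·k.
So s / (n + δ) = (k*)^(1−α) = 18.14^0.54 = 4.7826.
Therefore n + δ = s / 4.7826 = 0.22 / 4.7826 = 0.0460, so δ = 0.0460 − 0.015 = 0.0310.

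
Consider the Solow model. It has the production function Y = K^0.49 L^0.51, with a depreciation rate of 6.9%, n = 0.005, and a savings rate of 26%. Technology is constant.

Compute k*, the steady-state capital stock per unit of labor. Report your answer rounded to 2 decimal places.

k* ≈ 11.75

Steady state requires s·f(k) = (n + δ)·k, i.e. s·k^α = (n + δ)·k.
Dividing both sides by k: k^(1−α) = s / (n + δ).
k^0.51 = 0.26 / (0.005 + 0.069) = 0.26 / 0.074 = 3.5135
k* = 3.5135^(1/0.51) ≈ 11.7511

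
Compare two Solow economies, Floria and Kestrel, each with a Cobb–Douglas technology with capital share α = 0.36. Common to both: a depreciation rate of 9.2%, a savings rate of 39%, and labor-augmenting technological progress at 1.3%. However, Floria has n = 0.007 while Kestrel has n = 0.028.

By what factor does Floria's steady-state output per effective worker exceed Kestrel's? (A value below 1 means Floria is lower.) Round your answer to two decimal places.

ratio ≈ 1.10

Steady-state y* = [s/(n + g + δ)]^(α/(1−α)), so the ratio is [ (s_F/(n + g + δ)_F) / (s_K/(n + g + δ)_K) ]^0.5625.
s_F/(n + g + δ)_F = 0.39/0.112 = 3.4821; s_K/(n + g + δ)_K = 0.39/0.133 = 2.9323.
Ratio = (3.4821/2.9323)^0.5625 = 1.1875^0.5625 ≈ 1.1015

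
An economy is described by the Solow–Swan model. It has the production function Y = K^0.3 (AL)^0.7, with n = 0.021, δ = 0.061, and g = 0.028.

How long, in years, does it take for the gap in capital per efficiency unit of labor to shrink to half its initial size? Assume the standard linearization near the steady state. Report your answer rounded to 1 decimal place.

about 9.0 years

Near the steady state the convergence rate is λ = (1 − α)(n + g + δ).
λ = (1 − 0.3) × 0.110 = 0.7 × 0.110 = 0.0770
Half-life = ln 2 / λ = 0.6931 / 0.0770 ≈ 9.00 years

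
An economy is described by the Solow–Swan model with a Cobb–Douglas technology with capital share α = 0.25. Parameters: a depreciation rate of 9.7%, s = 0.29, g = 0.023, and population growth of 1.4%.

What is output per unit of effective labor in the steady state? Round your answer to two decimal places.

Steady state requires s·f(k) = (n + g + δ)·k, i.e. s·k^α = (n + g + δ)·k.
Rearranging, k^(1−α) = s / (n + g + δ).
k^0.75 = 0.29 / (0.014 + 0.023 + 0.097) = 0.29 / 0.134 = 2.1642
k* = 2.1642^(1/0.75) ≈ 2.7994
y* = (k*)^α = 2.7994^0.25 ≈ 1.2935

y* = 1.29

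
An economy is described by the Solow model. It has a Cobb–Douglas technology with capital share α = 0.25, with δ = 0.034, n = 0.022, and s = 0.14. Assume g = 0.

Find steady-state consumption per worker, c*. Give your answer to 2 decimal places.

c* = 1.17

At the steady state, Δk = 0, so s·k^α = (n + δ)·k.
Dividing both sides by k: k^(1−α) = s / (n + δ).
k^0.75 = 0.14 / (0.022 + 0.034) = 0.14 / 0.056 = 2.5000
k* = 2.5000^(1/0.75) ≈ 3.3930
y* = (k*)^α = 3.3930^0.25 ≈ 1.3572
c* = (1 − s)·y* = (1 − 0.14) × 1.3572 ≈ 1.1672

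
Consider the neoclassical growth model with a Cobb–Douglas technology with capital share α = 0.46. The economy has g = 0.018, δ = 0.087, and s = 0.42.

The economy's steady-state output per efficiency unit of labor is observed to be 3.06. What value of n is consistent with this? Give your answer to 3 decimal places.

n ≈ 0.008

At the steady state, Δk = 0, so s·k^α = (n + g + δ)·k.
Since y* = [s/(n + g + δ)]^(α/(1−α)), we have s/(n + g + δ) = (y*)^((1−α)/α) = 3.06^1.1739 = 3.7170.
Therefore n + g + δ = s / 3.7170 = 0.42 / 3.7170 = 0.1130, so n = 0.1130 − 0.105 = 0.0080.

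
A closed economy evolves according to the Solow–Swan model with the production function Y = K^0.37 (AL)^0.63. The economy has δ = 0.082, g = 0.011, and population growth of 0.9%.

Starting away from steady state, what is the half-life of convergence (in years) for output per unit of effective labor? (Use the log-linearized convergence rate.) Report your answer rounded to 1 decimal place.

Near the steady state the convergence rate is λ = (1 − α)(n + g + δ).
λ = (1 − 0.37) × 0.102 = 0.63 × 0.102 = 0.06426
Half-life = ln 2 / λ = 0.6931 / 0.06426 ≈ 10.79 years

t_½ ≈ 10.8 years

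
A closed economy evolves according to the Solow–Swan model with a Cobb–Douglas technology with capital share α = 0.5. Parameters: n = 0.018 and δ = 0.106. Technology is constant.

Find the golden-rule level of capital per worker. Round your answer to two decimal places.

The golden rule sets f'(k) = n + δ, i.e. α·k^(α−1) = n + δ.
So k^(1−α) = α / (n + δ) = 0.5 / 0.124 = 4.0323.
k_gold = 4.0323^(1/0.5) ≈ 16.2594

k_gold ≈ 16.26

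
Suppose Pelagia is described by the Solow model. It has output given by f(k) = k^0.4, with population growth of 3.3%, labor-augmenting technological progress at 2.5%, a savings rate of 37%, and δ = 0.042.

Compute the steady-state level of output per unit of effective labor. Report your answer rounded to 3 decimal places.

y* ≈ 2.392

Steady state requires s·f(k) = (n + g + δ)·k, i.e. s·k^α = (n + g + δ)·k.
Rearranging, k^(1−α) = s / (n + g + δ).
k^0.6 = 0.37 / (0.033 + 0.025 + 0.042) = 0.37 / 0.100 = 3.7000
k* = 3.7000^(1/0.6) ≈ 8.8512
y* = (k*)^α = 8.8512^0.4 ≈ 2.3922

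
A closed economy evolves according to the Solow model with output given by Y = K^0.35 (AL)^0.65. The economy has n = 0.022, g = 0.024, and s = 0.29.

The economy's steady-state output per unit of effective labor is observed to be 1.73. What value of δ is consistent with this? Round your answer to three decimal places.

At the steady state, Δk = 0, so s·k^α = (n + g + δ)·k.
Since y* = [s/(n + g + δ)]^(α/(1−α)), we have s/(n + g + δ) = (y*)^((1−α)/α) = 1.73^1.8571 = 2.7674.
Therefore n + g + δ = s / 2.7674 = 0.29 / 2.7674 = 0.1048, so δ = 0.1048 − 0.046 = 0.0588.

δ ≈ 0.059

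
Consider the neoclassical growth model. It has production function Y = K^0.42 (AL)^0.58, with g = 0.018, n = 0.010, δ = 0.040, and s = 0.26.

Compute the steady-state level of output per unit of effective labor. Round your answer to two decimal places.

y* ≈ 2.64

At the steady state, Δk = 0, so s·k^α = (n + g + δ)·k.
Dividing both sides by k: k^(1−α) = s / (n + g + δ).
k^0.58 = 0.26 / (0.010 + 0.018 + 0.040) = 0.26 / 0.068 = 3.8235
k* = 3.8235^(1/0.58) ≈ 10.0982
y* = (k*)^α = 10.0982^0.42 ≈ 2.6411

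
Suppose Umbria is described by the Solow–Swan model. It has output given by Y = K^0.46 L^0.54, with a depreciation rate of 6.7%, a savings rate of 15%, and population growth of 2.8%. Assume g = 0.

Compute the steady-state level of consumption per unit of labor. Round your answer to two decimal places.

In steady state, investment equals break-even investment: s·k^α = (n + δ)·k.
Rearranging, k^(1−α) = s / (n + δ).
k^0.54 = 0.15 / (0.028 + 0.067) = 0.15 / 0.095 = 1.5789
k* = 1.5789^(1/0.54) ≈ 2.3298
y* = (k*)^α = 2.3298^0.46 ≈ 1.4756
c* = (1 − s)·y* = (1 − 0.15) × 1.4756 ≈ 1.2543

c* = 1.25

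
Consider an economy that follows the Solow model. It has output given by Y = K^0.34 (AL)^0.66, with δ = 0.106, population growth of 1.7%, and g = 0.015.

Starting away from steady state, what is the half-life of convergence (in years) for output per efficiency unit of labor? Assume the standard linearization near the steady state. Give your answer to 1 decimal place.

Near the steady state the convergence rate is λ = (1 − α)(n + g + δ).
λ = (1 − 0.34) × 0.138 = 0.66 × 0.138 = 0.09108
Half-life = ln 2 / λ = 0.6931 / 0.09108 ≈ 7.61 years

half-life ≈ 7.6 years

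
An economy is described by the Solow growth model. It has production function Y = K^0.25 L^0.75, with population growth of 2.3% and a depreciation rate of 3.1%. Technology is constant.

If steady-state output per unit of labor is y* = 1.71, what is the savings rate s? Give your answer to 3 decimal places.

At the steady state, Δk = 0, so s·k^α = (n + δ)·k.
Since y* = [s/(n + δ)]^(α/(1−α)), we have s/(n + δ) = (y*)^((1−α)/α) = 1.71^3 = 5.0002.
Therefore s = 5.0002 × (n + δ) = 5.0002 × 0.054 = 0.2700.

s ≈ 0.270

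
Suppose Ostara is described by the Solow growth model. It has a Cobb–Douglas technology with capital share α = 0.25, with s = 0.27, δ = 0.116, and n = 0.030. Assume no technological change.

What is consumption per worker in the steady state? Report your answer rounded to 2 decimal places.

c* = 0.90

At the steady state, Δk = 0, so s·k^α = (n + δ)·k.
Dividing both sides by k: k^(1−α) = s / (n + δ).
k^0.75 = 0.27 / (0.030 + 0.116) = 0.27 / 0.146 = 1.8493
k* = 1.8493^(1/0.75) ≈ 2.2699
y* = (k*)^α = 2.2699^0.25 ≈ 1.2274
c* = (1 − s)·y* = (1 − 0.27) × 1.2274 ≈ 0.8960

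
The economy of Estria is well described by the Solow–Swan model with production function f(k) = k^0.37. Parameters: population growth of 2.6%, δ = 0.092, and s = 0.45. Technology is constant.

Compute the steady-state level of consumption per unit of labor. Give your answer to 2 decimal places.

c* ≈ 1.21

In steady state, investment equals break-even investment: s·k^α = (n + δ)·k.
Rearranging, k^(1−α) = s / (n + δ).
k^0.63 = 0.45 / (0.026 + 0.092) = 0.45 / 0.118 = 3.8136
k* = 3.8136^(1/0.63) ≈ 8.3706
y* = (k*)^α = 8.3706^0.37 ≈ 2.1949
c* = (1 − s)·y* = (1 − 0.45) × 2.1949 ≈ 1.2072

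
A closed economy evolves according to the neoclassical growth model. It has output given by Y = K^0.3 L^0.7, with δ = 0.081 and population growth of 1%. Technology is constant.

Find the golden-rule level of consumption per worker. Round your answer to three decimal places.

At the golden rule, f'(k) = n + δ, so α·k^(α−1) = n + δ and k_gold = (α/(n + δ))^(1/(1−α)).
k_gold = (0.3/0.091)^(1/0.7) = 3.2967^1.4286 ≈ 5.4970
c_gold = f(k_gold) − (n + δ)·k_gold = 1.6674 − 0.091×5.4970 ≈ 1.1672

c_gold ≈ 1.167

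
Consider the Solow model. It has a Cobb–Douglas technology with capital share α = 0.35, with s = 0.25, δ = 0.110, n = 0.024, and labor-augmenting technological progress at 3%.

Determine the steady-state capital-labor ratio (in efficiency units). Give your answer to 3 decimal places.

k* ≈ 1.913

Steady state requires s·f(k) = (n + g + δ)·k, i.e. s·k^α = (n + g + δ)·k.
Dividing both sides by k: k^(1−α) = s / (n + g + δ).
k^0.65 = 0.25 / (0.024 + 0.030 + 0.110) = 0.25 / 0.164 = 1.5244
k* = 1.5244^(1/0.65) ≈ 1.9129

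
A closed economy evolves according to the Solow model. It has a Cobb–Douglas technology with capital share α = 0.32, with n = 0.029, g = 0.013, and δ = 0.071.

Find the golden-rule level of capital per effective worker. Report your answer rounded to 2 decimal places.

k_gold ≈ 4.62

The golden rule sets f'(k) = n + g + δ, i.e. α·k^(α−1) = n + g + δ.
So k^(1−α) = α / (n + g + δ) = 0.32 / 0.113 = 2.8319.
k_gold = 2.8319^(1/0.68) ≈ 4.6219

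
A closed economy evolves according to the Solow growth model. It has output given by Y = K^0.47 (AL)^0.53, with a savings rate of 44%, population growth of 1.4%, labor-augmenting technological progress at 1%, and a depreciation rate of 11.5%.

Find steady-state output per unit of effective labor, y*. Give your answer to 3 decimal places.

Steady state requires s·f(k) = (n + g + δ)·k, i.e. s·k^α = (n + g + δ)·k.
Dividing both sides by k: k^(1−α) = s / (n + g + δ).
k^0.53 = 0.44 / (0.014 + 0.010 + 0.115) = 0.44 / 0.139 = 3.1655
k* = 3.1655^(1/0.53) ≈ 8.7949
y* = (k*)^α = 8.7949^0.47 ≈ 2.7784

y* = 2.778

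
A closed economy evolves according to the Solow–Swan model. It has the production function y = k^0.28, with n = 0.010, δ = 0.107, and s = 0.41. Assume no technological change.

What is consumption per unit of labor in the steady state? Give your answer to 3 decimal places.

c* ≈ 0.961

In steady state, investment equals break-even investment: s·k^α = (n + δ)·k.
Dividing both sides by k: k^(1−α) = s / (n + δ).
k^0.72 = 0.41 / (0.010 + 0.107) = 0.41 / 0.117 = 3.5043
k* = 3.5043^(1/0.72) ≈ 5.7068
y* = (k*)^α = 5.7068^0.28 ≈ 1.6285
c* = (1 − s)·y* = (1 − 0.41) × 1.6285 ≈ 0.9608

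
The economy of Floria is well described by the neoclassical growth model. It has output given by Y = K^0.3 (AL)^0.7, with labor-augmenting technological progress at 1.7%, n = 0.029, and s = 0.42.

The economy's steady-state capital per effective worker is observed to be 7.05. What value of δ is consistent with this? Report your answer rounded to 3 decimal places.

δ ≈ 0.061

Steady state requires s·f(k) = (n + g + δ)·k, i.e. s·k^α = (n + g + δ)·k.
So s / (n + g + δ) = (k*)^(1−α) = 7.05^0.7 = 3.9240.
Therefore n + g + δ = s / 3.9240 = 0.42 / 3.9240 = 0.1070, so δ = 0.1070 − 0.046 = 0.0610.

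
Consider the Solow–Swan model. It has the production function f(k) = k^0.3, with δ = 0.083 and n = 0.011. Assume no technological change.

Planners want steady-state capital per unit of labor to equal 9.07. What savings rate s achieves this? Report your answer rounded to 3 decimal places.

In steady state, investment equals break-even investment: s·k^α = (n + δ)·k.
So s / (n + δ) = (k*)^(1−α) = 9.07^0.7 = 4.6809.
Therefore s = 4.6809 × (n + δ) = 4.6809 × 0.094 = 0.4400.

s ≈ 0.440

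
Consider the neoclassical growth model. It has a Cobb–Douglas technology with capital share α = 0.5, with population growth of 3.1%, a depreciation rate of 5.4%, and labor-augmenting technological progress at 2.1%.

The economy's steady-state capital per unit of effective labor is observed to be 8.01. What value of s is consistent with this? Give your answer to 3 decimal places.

s ≈ 0.300

Steady state requires s·f(k) = (n + g + δ)·k, i.e. s·k^α = (n + g + δ)·k.
So s / (n + g + δ) = (k*)^(1−α) = 8.01^0.5 = 2.8302.
Therefore s = 2.8302 × (n + g + δ) = 2.8302 × 0.106 = 0.3000.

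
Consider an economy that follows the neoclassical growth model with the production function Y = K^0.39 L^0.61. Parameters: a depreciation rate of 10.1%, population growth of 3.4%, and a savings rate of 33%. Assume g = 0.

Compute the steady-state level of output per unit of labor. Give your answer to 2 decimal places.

At the steady state, Δk = 0, so s·k^α = (n + δ)·k.
Dividing both sides by k: k^(1−α) = s / (n + δ).
k^0.61 = 0.33 / (0.034 + 0.101) = 0.33 / 0.135 = 2.4444
k* = 2.4444^(1/0.61) ≈ 4.3286
y* = (k*)^α = 4.3286^0.39 ≈ 1.7708

y* ≈ 1.77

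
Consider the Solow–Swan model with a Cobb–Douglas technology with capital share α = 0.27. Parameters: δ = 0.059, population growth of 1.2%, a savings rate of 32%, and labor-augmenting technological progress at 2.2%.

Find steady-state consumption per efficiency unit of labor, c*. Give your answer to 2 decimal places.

At the steady state, Δk = 0, so s·k^α = (n + g + δ)·k.
Rearranging, k^(1−α) = s / (n + g + δ).
k^0.73 = 0.32 / (0.012 + 0.022 + 0.059) = 0.32 / 0.093 = 3.4409
k* = 3.4409^(1/0.73) ≈ 5.4346
y* = (k*)^α = 5.4346^0.27 ≈ 1.5794
c* = (1 − s)·y* = (1 − 0.32) × 1.5794 ≈ 1.0740

c* ≈ 1.07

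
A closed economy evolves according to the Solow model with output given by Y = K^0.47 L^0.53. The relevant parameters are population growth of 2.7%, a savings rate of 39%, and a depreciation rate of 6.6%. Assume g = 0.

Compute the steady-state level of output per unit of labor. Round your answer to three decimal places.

y* = 3.565

In steady state, investment equals break-even investment: s·k^α = (n + δ)·k.
Dividing both sides by k: k^(1−α) = s / (n + δ).
k^0.53 = 0.39 / (0.027 + 0.066) = 0.39 / 0.093 = 4.1935
k* = 4.1935^(1/0.53) ≈ 14.9511
y* = (k*)^α = 14.9511^0.47 ≈ 3.5653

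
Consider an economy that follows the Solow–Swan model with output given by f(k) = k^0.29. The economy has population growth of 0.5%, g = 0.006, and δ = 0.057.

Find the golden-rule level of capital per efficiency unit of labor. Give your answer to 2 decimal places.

k_gold ≈ 7.71

The golden rule sets f'(k) = n + g + δ, i.e. α·k^(α−1) = n + g + δ.
So k^(1−α) = α / (n + g + δ) = 0.29 / 0.068 = 4.2647.
k_gold = 4.2647^(1/0.71) ≈ 7.7120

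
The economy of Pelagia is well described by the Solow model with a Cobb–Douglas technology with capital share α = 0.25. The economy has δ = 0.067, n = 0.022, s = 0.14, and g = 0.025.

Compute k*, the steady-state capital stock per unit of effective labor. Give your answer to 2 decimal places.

Steady state requires s·f(k) = (n + g + δ)·k, i.e. s·k^α = (n + g + δ)·k.
Rearranging, k^(1−α) = s / (n + g + δ).
k^0.75 = 0.14 / (0.022 + 0.025 + 0.067) = 0.14 / 0.114 = 1.2281
k* = 1.2281^(1/0.75) ≈ 1.3152

k* ≈ 1.32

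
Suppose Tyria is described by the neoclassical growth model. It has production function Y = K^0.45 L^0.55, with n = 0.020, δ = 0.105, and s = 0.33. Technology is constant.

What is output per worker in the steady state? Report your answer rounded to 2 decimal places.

Steady state requires s·f(k) = (n + δ)·k, i.e. s·k^α = (n + δ)·k.
Dividing both sides by k: k^(1−α) = s / (n + δ).
k^0.55 = 0.33 / (0.020 + 0.105) = 0.33 / 0.125 = 2.6400
k* = 2.6400^(1/0.55) ≈ 5.8419
y* = (k*)^α = 5.8419^0.45 ≈ 2.2128

y* ≈ 2.21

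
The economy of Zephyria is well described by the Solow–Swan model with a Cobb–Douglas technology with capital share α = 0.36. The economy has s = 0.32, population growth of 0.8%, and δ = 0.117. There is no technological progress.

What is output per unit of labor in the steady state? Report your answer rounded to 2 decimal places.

At the steady state, Δk = 0, so s·k^α = (n + δ)·k.
Dividing both sides by k: k^(1−α) = s / (n + δ).
k^0.64 = 0.32 / (0.008 + 0.117) = 0.32 / 0.125 = 2.5600
k* = 2.5600^(1/0.64) ≈ 4.3439
y* = (k*)^α = 4.3439^0.36 ≈ 1.6968

y* ≈ 1.70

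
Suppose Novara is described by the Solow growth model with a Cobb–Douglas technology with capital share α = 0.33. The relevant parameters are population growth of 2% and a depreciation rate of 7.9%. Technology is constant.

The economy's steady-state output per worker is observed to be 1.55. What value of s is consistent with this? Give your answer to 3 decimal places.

s ≈ 0.241

At the steady state, Δk = 0, so s·k^α = (n + δ)·k.
Since y* = [s/(n + δ)]^(α/(1−α)), we have s/(n + δ) = (y*)^((1−α)/α) = 1.55^2.0303 = 2.4346.
Therefore s = 2.4346 × (n + δ) = 2.4346 × 0.099 = 0.2410.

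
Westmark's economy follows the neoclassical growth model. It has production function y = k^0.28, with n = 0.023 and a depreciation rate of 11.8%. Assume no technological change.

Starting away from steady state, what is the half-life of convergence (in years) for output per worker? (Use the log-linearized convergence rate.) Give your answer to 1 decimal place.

Near the steady state the convergence rate is λ = (1 − α)(n + δ).
λ = (1 − 0.28) × 0.141 = 0.72 × 0.141 = 0.10152
Half-life = ln 2 / λ = 0.6931 / 0.10152 ≈ 6.83 years

t_½ ≈ 6.8 years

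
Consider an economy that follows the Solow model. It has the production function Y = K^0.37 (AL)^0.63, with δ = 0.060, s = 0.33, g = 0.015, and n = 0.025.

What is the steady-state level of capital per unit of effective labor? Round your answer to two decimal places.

Steady state requires s·f(k) = (n + g + δ)·k, i.e. s·k^α = (n + g + δ)·k.
Rearranging, k^(1−α) = s / (n + g + δ).
k^0.63 = 0.33 / (0.025 + 0.015 + 0.060) = 0.33 / 0.100 = 3.3000
k* = 3.3000^(1/0.63) ≈ 6.6533

k* = 6.65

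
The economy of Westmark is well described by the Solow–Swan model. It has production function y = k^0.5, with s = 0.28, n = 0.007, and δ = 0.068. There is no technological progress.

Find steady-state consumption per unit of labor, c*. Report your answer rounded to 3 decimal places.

At the steady state, Δk = 0, so s·k^α = (n + δ)·k.
Rearranging, k^(1−α) = s / (n + δ).
k^0.5 = 0.28 / (0.007 + 0.068) = 0.28 / 0.075 = 3.7333
k* = 3.7333^(1/0.5) ≈ 13.9375
y* = (k*)^α = 13.9375^0.5 ≈ 3.7333
c* = (1 − s)·y* = (1 − 0.28) × 3.7333 ≈ 2.6880

c* ≈ 2.688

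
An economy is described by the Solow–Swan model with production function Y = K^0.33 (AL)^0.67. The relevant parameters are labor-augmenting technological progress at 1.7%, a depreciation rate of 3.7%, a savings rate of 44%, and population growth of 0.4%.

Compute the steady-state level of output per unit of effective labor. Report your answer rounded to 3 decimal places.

Steady state requires s·f(k) = (n + g + δ)·k, i.e. s·k^α = (n + g + δ)·k.
Dividing both sides by k: k^(1−α) = s / (n + g + δ).
k^0.67 = 0.44 / (0.004 + 0.017 + 0.037) = 0.44 / 0.058 = 7.5862
k* = 7.5862^(1/0.67) ≈ 20.5811
y* = (k*)^α = 20.5811^0.33 ≈ 2.7130

y* = 2.713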